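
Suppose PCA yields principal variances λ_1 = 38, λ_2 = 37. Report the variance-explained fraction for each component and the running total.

Step 1 — total variance = trace(Sigma) = Σ λ_i = 38 + 37 = 75.

Step 2 — fraction explained by component i = λ_i / Σ λ:
  PC1: 38/75 = 0.5067
  PC2: 37/75 = 0.4933

Step 3 — cumulative fraction after k components = (λ_1 + ... + λ_k) / Σ λ:
  k = 1: 38/75 = 0.5067
  k = 2: (38 + 37)/75 = 75/75 = 1

Summary (fraction, with percent):

explained: PC1 0.5067 (50.67%), PC2 0.4933 (49.33%);  cumulative: 0.5067, 1


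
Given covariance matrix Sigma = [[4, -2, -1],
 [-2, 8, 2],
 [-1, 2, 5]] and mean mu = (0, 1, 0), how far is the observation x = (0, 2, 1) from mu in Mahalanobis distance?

Step 1 — centre the observation: (x - mu) = (0, 1, 1).

Step 2 — invert Sigma (cofactor / det for 3×3, or solve directly):
  Sigma^{-1} = [[0.2903, 0.0645, 0.0323],
 [0.0645, 0.1532, -0.0484],
 [0.0323, -0.0484, 0.2258]].

Step 3 — form the quadratic (x - mu)^T · Sigma^{-1} · (x - mu):
  Sigma^{-1} · (x - mu) = (0.0968, 0.1048, 0.1774).
  (x - mu)^T · [Sigma^{-1} · (x - mu)] = (0)·(0.0968) + (1)·(0.1048) + (1)·(0.1774) = 0.2823.

Step 4 — take square root: d = √(0.2823) ≈ 0.5313.

d(x, mu) = √(0.2823) ≈ 0.5313


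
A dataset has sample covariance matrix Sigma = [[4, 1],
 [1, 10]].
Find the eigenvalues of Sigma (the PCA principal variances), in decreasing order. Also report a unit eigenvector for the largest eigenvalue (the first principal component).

Step 1 — characteristic polynomial of 2×2 Sigma:
  det(Sigma - λI) = λ² - trace · λ + det = 0.
  trace = 4 + 10 = 14, det = 4·10 - (1)² = 39.
Step 2 — discriminant:
  Δ = trace² - 4·det = 196 - 156 = 40.
Step 3 — eigenvalues:
  λ = (trace ± √Δ)/2 = (14 ± 6.3246)/2,
  λ_1 = 10.1623,  λ_2 = 3.8377.

Step 4 — unit eigenvector for λ_1: solve (Sigma - λ_1 I)v = 0. First row:
  (4 - 10.1623)·v_x + (1)·v_y = 0, i.e. (-6.1623)·v_x + (1)·v_y = 0,
  so v ∝ (b, λ_1 - a) = (1, 6.1623) = u.
  ||u|| = √((1)² + (6.1623)²) = √(38.9737) ≈ 6.2429,
  v_1 = u/||u|| ≈ (0.1602, 0.9871) (||v_1|| = 1).

λ_1 = 10.1623,  λ_2 = 3.8377;  v_1 ≈ (0.1602, 0.9871)


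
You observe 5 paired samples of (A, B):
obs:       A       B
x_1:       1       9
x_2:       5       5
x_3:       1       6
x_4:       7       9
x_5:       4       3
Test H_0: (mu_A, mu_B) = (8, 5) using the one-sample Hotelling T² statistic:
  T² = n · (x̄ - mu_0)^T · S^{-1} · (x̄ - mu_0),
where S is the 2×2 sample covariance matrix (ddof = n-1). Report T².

Step 1 — sample mean vector:
  mean(A) = (1 + 5 + 1 + 7 + 4) / 5 = 18/5 = 3.6
  mean(B) = (9 + 5 + 6 + 9 + 3) / 5 = 32/5 = 6.4
  x̄ = (3.6, 6.4),  deviation x̄ - mu_0 = (3.6, 6.4) - (8, 5) = (-4.4, 1.4).

Step 2 — sample covariance matrix, S[i,j] = (1/(n-1)) · Σ_k (x_{k,i} - mean_i) · (x_{k,j} - mean_j), divisor n-1 = 4:
  S[A,A] = ((-2.6)·(-2.6) + (1.4)·(1.4) + (-2.6)·(-2.6) + (3.4)·(3.4) + (0.4)·(0.4)) / 4 = 27.2/4 = 6.8
  S[A,B] = ((-2.6)·(2.6) + (1.4)·(-1.4) + (-2.6)·(-0.4) + (3.4)·(2.6) + (0.4)·(-3.4)) / 4 = -0.2/4 = -0.05
  S[B,B] = ((2.6)·(2.6) + (-1.4)·(-1.4) + (-0.4)·(-0.4) + (2.6)·(2.6) + (-3.4)·(-3.4)) / 4 = 27.2/4 = 6.8
  S = [[6.8, -0.05],
 [-0.05, 6.8]].

Step 3 — invert S. det(S) = 6.8·6.8 - (-0.05)² = 46.2375.
  S^{-1} = (1/det) · [[d, -b], [-b, a]] = [[0.1471, 0.0011],
 [0.0011, 0.1471]].

Step 4 — quadratic form (x̄ - mu_0)^T · S^{-1} · (x̄ - mu_0):
  S^{-1} · (x̄ - mu_0) = (-0.6456, 0.2011),
  (x̄ - mu_0)^T · [...] = (-4.4)·(-0.6456) + (1.4)·(0.2011) = 3.1221.

Step 5 — scale by n: T² = 5 · 3.1221 = 15.6107.

T² ≈ 15.6107


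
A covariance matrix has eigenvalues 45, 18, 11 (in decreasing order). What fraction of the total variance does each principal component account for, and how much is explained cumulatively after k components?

Step 1 — total variance = trace(Sigma) = Σ λ_i = 45 + 18 + 11 = 74.

Step 2 — fraction explained by component i = λ_i / Σ λ:
  PC1: 45/74 = 0.6081
  PC2: 18/74 = 0.2432
  PC3: 11/74 = 0.1486

Step 3 — cumulative fraction after k components = (λ_1 + ... + λ_k) / Σ λ:
  k = 1: 45/74 = 0.6081
  k = 2: (45 + 18)/74 = 63/74 = 0.8514
  k = 3: (45 + 18 + 11)/74 = 74/74 = 1

Summary (fraction, with percent):

explained: PC1 0.6081 (60.81%), PC2 0.2432 (24.32%), PC3 0.1486 (14.86%);  cumulative: 0.6081, 0.8514, 1


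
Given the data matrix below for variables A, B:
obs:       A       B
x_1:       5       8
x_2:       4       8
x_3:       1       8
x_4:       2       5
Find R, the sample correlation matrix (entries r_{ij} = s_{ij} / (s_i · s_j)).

Step 1 — column means:
  mean(A) = (5 + 4 + 1 + 2) / 4 = 12/4 = 3
  mean(B) = (8 + 8 + 8 + 5) / 4 = 29/4 = 7.25

Step 2 — sample variances and covariances s[i,j] = (1/(n-1)) · Σ_k (x_{k,i} - mean_i) · (x_{k,j} - mean_j), with n-1 = 3:
  s[A,A] = ((2)·(2) + (1)·(1) + (-2)·(-2) + (-1)·(-1)) / 3 = 10/3 = 3.3333
  s[A,B] = ((2)·(0.75) + (1)·(0.75) + (-2)·(0.75) + (-1)·(-2.25)) / 3 = 3/3 = 1
  s[B,B] = ((0.75)·(0.75) + (0.75)·(0.75) + (0.75)·(0.75) + (-2.25)·(-2.25)) / 3 = 6.75/3 = 2.25
  Sample standard deviations s_i = √(s[i,i]):
  s(A) = √(3.3333) = 1.8257
  s(B) = √(2.25) = 1.5

Step 3 — r_{ij} = s_{ij} / (s_i · s_j):
  r[A,A] = 1 (diagonal).
  r[A,B] = 1 / (1.8257 · 1.5) = 1 / 2.7386 = 0.3651
  r[B,B] = 1 (diagonal).

R is symmetric with unit diagonal. Assembling:

R = [[1, 0.3651],
 [0.3651, 1]]


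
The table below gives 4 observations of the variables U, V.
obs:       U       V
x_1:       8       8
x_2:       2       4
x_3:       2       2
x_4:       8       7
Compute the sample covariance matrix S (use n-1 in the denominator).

Step 1 — column means:
  mean(U) = (8 + 2 + 2 + 8) / 4 = 20/4 = 5
  mean(V) = (8 + 4 + 2 + 7) / 4 = 21/4 = 5.25

Step 2 — sample covariance S[i,j] = (1/(n-1)) · Σ_k (x_{k,i} - mean_i) · (x_{k,j} - mean_j), with n-1 = 3.
  S[U,U] = ((3)·(3) + (-3)·(-3) + (-3)·(-3) + (3)·(3)) / 3 = 36/3 = 12
  S[U,V] = ((3)·(2.75) + (-3)·(-1.25) + (-3)·(-3.25) + (3)·(1.75)) / 3 = 27/3 = 9
  S[V,V] = ((2.75)·(2.75) + (-1.25)·(-1.25) + (-3.25)·(-3.25) + (1.75)·(1.75)) / 3 = 22.75/3 = 7.5833

S is symmetric (S[j,i] = S[i,j]). Assembling:

S = [[12, 9],
 [9, 7.5833]]


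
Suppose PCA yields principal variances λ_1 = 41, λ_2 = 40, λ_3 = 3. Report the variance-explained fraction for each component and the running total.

Step 1 — total variance = trace(Sigma) = Σ λ_i = 41 + 40 + 3 = 84.

Step 2 — fraction explained by component i = λ_i / Σ λ:
  PC1: 41/84 = 0.4881
  PC2: 40/84 = 0.4762
  PC3: 3/84 = 0.0357

Step 3 — cumulative fraction after k components = (λ_1 + ... + λ_k) / Σ λ:
  k = 1: 41/84 = 0.4881
  k = 2: (41 + 40)/84 = 81/84 = 0.9643
  k = 3: (41 + 40 + 3)/84 = 84/84 = 1

Summary (fraction, with percent):

explained: PC1 0.4881 (48.81%), PC2 0.4762 (47.62%), PC3 0.0357 (3.57%);  cumulative: 0.4881, 0.9643, 1


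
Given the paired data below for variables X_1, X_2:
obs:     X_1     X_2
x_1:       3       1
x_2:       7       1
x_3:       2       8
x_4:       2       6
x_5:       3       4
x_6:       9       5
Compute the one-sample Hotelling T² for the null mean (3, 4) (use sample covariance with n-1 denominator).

Step 1 — sample mean vector:
  mean(X_1) = (3 + 7 + 2 + 2 + 3 + 9) / 6 = 26/6 = 4.3333
  mean(X_2) = (1 + 1 + 8 + 6 + 4 + 5) / 6 = 25/6 = 4.1667
  x̄ = (4.3333, 4.1667),  deviation x̄ - mu_0 = (4.3333, 4.1667) - (3, 4) = (1.3333, 0.1667).

Step 2 — sample covariance matrix, S[i,j] = (1/(n-1)) · Σ_k (x_{k,i} - mean_i) · (x_{k,j} - mean_j), divisor n-1 = 5:
  S[X_1,X_1] = ((-1.3333)·(-1.3333) + (2.6667)·(2.6667) + (-2.3333)·(-2.3333) + (-2.3333)·(-2.3333) + (-1.3333)·(-1.3333) + (4.6667)·(4.6667)) / 5 = 43.3333/5 = 8.6667
  S[X_1,X_2] = ((-1.3333)·(-3.1667) + (2.6667)·(-3.1667) + (-2.3333)·(3.8333) + (-2.3333)·(1.8333) + (-1.3333)·(-0.1667) + (4.6667)·(0.8333)) / 5 = -13.3333/5 = -2.6667
  S[X_2,X_2] = ((-3.1667)·(-3.1667) + (-3.1667)·(-3.1667) + (3.8333)·(3.8333) + (1.8333)·(1.8333) + (-0.1667)·(-0.1667) + (0.8333)·(0.8333)) / 5 = 38.8333/5 = 7.7667
  S = [[8.6667, -2.6667],
 [-2.6667, 7.7667]].

Step 3 — invert S. det(S) = 8.6667·7.7667 - (-2.6667)² = 60.2.
  S^{-1} = (1/det) · [[d, -b], [-b, a]] = [[0.129, 0.0443],
 [0.0443, 0.144]].

Step 4 — quadratic form (x̄ - mu_0)^T · S^{-1} · (x̄ - mu_0):
  S^{-1} · (x̄ - mu_0) = (0.1794, 0.0831),
  (x̄ - mu_0)^T · [...] = (1.3333)·(0.1794) + (0.1667)·(0.0831) = 0.253.

Step 5 — scale by n: T² = 6 · 0.253 = 1.5183.

T² ≈ 1.5183


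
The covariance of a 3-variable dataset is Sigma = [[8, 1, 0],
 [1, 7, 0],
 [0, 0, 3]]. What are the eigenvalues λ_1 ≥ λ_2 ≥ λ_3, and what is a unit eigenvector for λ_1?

Step 1 — characteristic polynomial p(λ) = det(λI - Sigma) = λ³ - tr·λ² + c_1·λ - det, where tr = trace, c_1 = sum of the principal 2×2 minors, det = det(Sigma):
  tr = 8 + 7 + 3 = 18,
  c_1 = (8·7 - (1)²) + (8·3 - (0)²) + (7·3 - (0)²) = 55 + 24 + 21 = 100,
  det = 8·(7·3 - (0)²) - (1)·((1)·3 - (0)·(0)) + (0)·((1)·(0) - 7·(0)) = 8·(21) - (1)·(3) + (0)·(0) = 165.
  So p(λ) = λ³ - 18λ² + 100λ - 165.
Step 2 — look for an integer root (rational root theorem: any rational root is an integer divisor of 165). Testing λ = 3:
  p(3) = 27 - 162 + 300 - 165 = 0  ✓
  Dividing out (λ - 3): p(λ) = (λ - 3)(λ² - 15λ + 55).
Step 3 — remaining eigenvalues from the quadratic λ² - 15λ + 55 = 0:
  Δ = 15² - 4·55 = 225 - 220 = 5,  λ = (15 ± √5)/2 = (15 ± 2.2361)/2 ≈ 8.618 or 6.382.
  Sorted: λ_1 = 8.618,  λ_2 = 6.382,  λ_3 = 3  (check: sum = 18 = tr ✓).

Step 4 — unit eigenvector for λ_1 ≈ 8.618: v spans the null space of (Sigma - λ_1 I), whose rows are
  r_1 = (-0.618, 1, 0),  r_2 = (1, -1.618, 0),  r_3 = (0, 0, -5.618).
  v is orthogonal to every row, so take v ∝ r_1 × r_3 = ((1)·(-5.618) - (0)·(0), (0)·(0) - (-0.618)·(-5.618), (-0.618)·(0) - (1)·(0)) ≈ (-5.618, -3.4721, 0).
  Rescale (multiply by -1 so the first nonzero entry is positive): u = (5.618, 3.4721, 0).
  ||u|| = √((5.618)² + (3.4721)² + (0)²) = √(43.618) ≈ 6.6044,  v_1 = u/||u|| ≈ (0.8507, 0.5257, 0) (||v_1|| = 1).

λ_1 = 8.618,  λ_2 = 6.382,  λ_3 = 3;  v_1 ≈ (0.8507, 0.5257, 0)


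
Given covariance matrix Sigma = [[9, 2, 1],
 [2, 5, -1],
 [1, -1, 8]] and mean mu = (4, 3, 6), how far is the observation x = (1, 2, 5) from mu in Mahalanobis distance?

Step 1 — centre the observation: (x - mu) = (-3, -1, -1).

Step 2 — invert Sigma (cofactor / det for 3×3, or solve directly):
  Sigma^{-1} = [[0.1258, -0.0548, -0.0226],
 [-0.0548, 0.229, 0.0355],
 [-0.0226, 0.0355, 0.1323]].

Step 3 — form the quadratic (x - mu)^T · Sigma^{-1} · (x - mu):
  Sigma^{-1} · (x - mu) = (-0.3, -0.1, -0.1).
  (x - mu)^T · [Sigma^{-1} · (x - mu)] = (-3)·(-0.3) + (-1)·(-0.1) + (-1)·(-0.1) = 1.1.

Step 4 — take square root: d = √(1.1) ≈ 1.0488.

d(x, mu) = √(1.1) ≈ 1.0488


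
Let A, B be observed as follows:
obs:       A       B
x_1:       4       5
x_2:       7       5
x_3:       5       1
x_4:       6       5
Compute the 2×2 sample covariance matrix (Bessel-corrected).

Step 1 — column means:
  mean(A) = (4 + 7 + 5 + 6) / 4 = 22/4 = 5.5
  mean(B) = (5 + 5 + 1 + 5) / 4 = 16/4 = 4

Step 2 — sample covariance S[i,j] = (1/(n-1)) · Σ_k (x_{k,i} - mean_i) · (x_{k,j} - mean_j), with n-1 = 3.
  S[A,A] = ((-1.5)·(-1.5) + (1.5)·(1.5) + (-0.5)·(-0.5) + (0.5)·(0.5)) / 3 = 5/3 = 1.6667
  S[A,B] = ((-1.5)·(1) + (1.5)·(1) + (-0.5)·(-3) + (0.5)·(1)) / 3 = 2/3 = 0.6667
  S[B,B] = ((1)·(1) + (1)·(1) + (-3)·(-3) + (1)·(1)) / 3 = 12/3 = 4

S is symmetric (S[j,i] = S[i,j]). Assembling:

S = [[1.6667, 0.6667],
 [0.6667, 4]]


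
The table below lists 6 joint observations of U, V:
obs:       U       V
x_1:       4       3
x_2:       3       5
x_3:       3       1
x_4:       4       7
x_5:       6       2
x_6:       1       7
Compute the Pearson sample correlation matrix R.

Step 1 — column means:
  mean(U) = (4 + 3 + 3 + 4 + 6 + 1) / 6 = 21/6 = 3.5
  mean(V) = (3 + 5 + 1 + 7 + 2 + 7) / 6 = 25/6 = 4.1667

Step 2 — sample variances and covariances s[i,j] = (1/(n-1)) · Σ_k (x_{k,i} - mean_i) · (x_{k,j} - mean_j), with n-1 = 5:
  s[U,U] = ((0.5)·(0.5) + (-0.5)·(-0.5) + (-0.5)·(-0.5) + (0.5)·(0.5) + (2.5)·(2.5) + (-2.5)·(-2.5)) / 5 = 13.5/5 = 2.7
  s[U,V] = ((0.5)·(-1.1667) + (-0.5)·(0.8333) + (-0.5)·(-3.1667) + (0.5)·(2.8333) + (2.5)·(-2.1667) + (-2.5)·(2.8333)) / 5 = -10.5/5 = -2.1
  s[V,V] = ((-1.1667)·(-1.1667) + (0.8333)·(0.8333) + (-3.1667)·(-3.1667) + (2.8333)·(2.8333) + (-2.1667)·(-2.1667) + (2.8333)·(2.8333)) / 5 = 32.8333/5 = 6.5667
  Sample standard deviations s_i = √(s[i,i]):
  s(U) = √(2.7) = 1.6432
  s(V) = √(6.5667) = 2.5626

Step 3 — r_{ij} = s_{ij} / (s_i · s_j):
  r[U,U] = 1 (diagonal).
  r[U,V] = -2.1 / (1.6432 · 2.5626) = -2.1 / 4.2107 = -0.4987
  r[V,V] = 1 (diagonal).

R is symmetric with unit diagonal. Assembling:

R = [[1, -0.4987],
 [-0.4987, 1]]


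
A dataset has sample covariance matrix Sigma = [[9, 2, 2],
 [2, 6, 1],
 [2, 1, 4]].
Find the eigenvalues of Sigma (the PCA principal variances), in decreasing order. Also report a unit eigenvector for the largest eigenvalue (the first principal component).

Step 1 — characteristic polynomial p(λ) = det(λI - Sigma) = λ³ - tr·λ² + c_1·λ - det, where tr = trace, c_1 = sum of the principal 2×2 minors, det = det(Sigma):
  tr = 9 + 6 + 4 = 19,
  c_1 = (9·6 - (2)²) + (9·4 - (2)²) + (6·4 - (1)²) = 50 + 32 + 23 = 105,
  det = 9·(6·4 - (1)²) - (2)·((2)·4 - (1)·(2)) + (2)·((2)·(1) - 6·(2)) = 9·(23) - (2)·(6) + (2)·(-10) = 175.
  So p(λ) = λ³ - 19λ² + 105λ - 175.
Step 2 — look for an integer root (rational root theorem: any rational root is an integer divisor of 175). Testing λ = 5:
  p(5) = 125 - 475 + 525 - 175 = 0  ✓
  Dividing out (λ - 5): p(λ) = (λ - 5)(λ² - 14λ + 35).
Step 3 — remaining eigenvalues from the quadratic λ² - 14λ + 35 = 0:
  Δ = 14² - 4·35 = 196 - 140 = 56,  λ = (14 ± √56)/2 = (14 ± 7.4833)/2 ≈ 10.7417 or 3.2583.
  Sorted: λ_1 = 10.7417,  λ_2 = 5,  λ_3 = 3.2583  (check: sum = 19 = tr ✓).

Step 4 — unit eigenvector for λ_1 ≈ 10.7417: v spans the null space of (Sigma - λ_1 I), whose rows are
  r_1 = (-1.7417, 2, 2),  r_2 = (2, -4.7417, 1),  r_3 = (2, 1, -6.7417).
  v is orthogonal to every row, so take v ∝ r_1 × r_2 = ((2)·(1) - (2)·(-4.7417), (2)·(2) - (-1.7417)·(1), (-1.7417)·(-4.7417) - (2)·(2)) ≈ (11.4833, 5.7417, 4.2583).
  Let u = (11.4833, 5.7417, 4.2583).
  ||u|| = √((11.4833)² + (5.7417)² + (4.2583)²) = √(182.9666) ≈ 13.5265,  v_1 = u/||u|| ≈ (0.8489, 0.4245, 0.3148) (||v_1|| = 1).

λ_1 = 10.7417,  λ_2 = 5,  λ_3 = 3.2583;  v_1 ≈ (0.8489, 0.4245, 0.3148)


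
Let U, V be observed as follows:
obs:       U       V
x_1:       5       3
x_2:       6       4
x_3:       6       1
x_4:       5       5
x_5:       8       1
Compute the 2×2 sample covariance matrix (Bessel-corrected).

Step 1 — column means:
  mean(U) = (5 + 6 + 6 + 5 + 8) / 5 = 30/5 = 6
  mean(V) = (3 + 4 + 1 + 5 + 1) / 5 = 14/5 = 2.8

Step 2 — sample covariance S[i,j] = (1/(n-1)) · Σ_k (x_{k,i} - mean_i) · (x_{k,j} - mean_j), with n-1 = 4.
  S[U,U] = ((-1)·(-1) + (0)·(0) + (0)·(0) + (-1)·(-1) + (2)·(2)) / 4 = 6/4 = 1.5
  S[U,V] = ((-1)·(0.2) + (0)·(1.2) + (0)·(-1.8) + (-1)·(2.2) + (2)·(-1.8)) / 4 = -6/4 = -1.5
  S[V,V] = ((0.2)·(0.2) + (1.2)·(1.2) + (-1.8)·(-1.8) + (2.2)·(2.2) + (-1.8)·(-1.8)) / 4 = 12.8/4 = 3.2

S is symmetric (S[j,i] = S[i,j]). Assembling:

S = [[1.5, -1.5],
 [-1.5, 3.2]]


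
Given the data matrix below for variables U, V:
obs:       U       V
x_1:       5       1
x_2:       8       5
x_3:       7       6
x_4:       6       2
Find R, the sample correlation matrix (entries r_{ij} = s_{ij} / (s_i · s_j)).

Step 1 — column means:
  mean(U) = (5 + 8 + 7 + 6) / 4 = 26/4 = 6.5
  mean(V) = (1 + 5 + 6 + 2) / 4 = 14/4 = 3.5

Step 2 — sample variances and covariances s[i,j] = (1/(n-1)) · Σ_k (x_{k,i} - mean_i) · (x_{k,j} - mean_j), with n-1 = 3:
  s[U,U] = ((-1.5)·(-1.5) + (1.5)·(1.5) + (0.5)·(0.5) + (-0.5)·(-0.5)) / 3 = 5/3 = 1.6667
  s[U,V] = ((-1.5)·(-2.5) + (1.5)·(1.5) + (0.5)·(2.5) + (-0.5)·(-1.5)) / 3 = 8/3 = 2.6667
  s[V,V] = ((-2.5)·(-2.5) + (1.5)·(1.5) + (2.5)·(2.5) + (-1.5)·(-1.5)) / 3 = 17/3 = 5.6667
  Sample standard deviations s_i = √(s[i,i]):
  s(U) = √(1.6667) = 1.291
  s(V) = √(5.6667) = 2.3805

Step 3 — r_{ij} = s_{ij} / (s_i · s_j):
  r[U,U] = 1 (diagonal).
  r[U,V] = 2.6667 / (1.291 · 2.3805) = 2.6667 / 3.0732 = 0.8677
  r[V,V] = 1 (diagonal).

R is symmetric with unit diagonal. Assembling:

R = [[1, 0.8677],
 [0.8677, 1]]


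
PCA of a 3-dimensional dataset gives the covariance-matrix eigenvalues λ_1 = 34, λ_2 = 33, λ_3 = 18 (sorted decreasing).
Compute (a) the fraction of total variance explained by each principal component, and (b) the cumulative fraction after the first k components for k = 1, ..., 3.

Step 1 — total variance = trace(Sigma) = Σ λ_i = 34 + 33 + 18 = 85.

Step 2 — fraction explained by component i = λ_i / Σ λ:
  PC1: 34/85 = 0.4
  PC2: 33/85 = 0.3882
  PC3: 18/85 = 0.2118

Step 3 — cumulative fraction after k components = (λ_1 + ... + λ_k) / Σ λ:
  k = 1: 34/85 = 0.4
  k = 2: (34 + 33)/85 = 67/85 = 0.7882
  k = 3: (34 + 33 + 18)/85 = 85/85 = 1

Summary (fraction, with percent):

explained: PC1 0.4 (40%), PC2 0.3882 (38.82%), PC3 0.2118 (21.18%);  cumulative: 0.4, 0.7882, 1


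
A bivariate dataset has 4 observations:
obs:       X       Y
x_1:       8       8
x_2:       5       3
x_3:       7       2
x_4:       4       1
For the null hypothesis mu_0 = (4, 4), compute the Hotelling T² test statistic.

Step 1 — sample mean vector:
  mean(X) = (8 + 5 + 7 + 4) / 4 = 24/4 = 6
  mean(Y) = (8 + 3 + 2 + 1) / 4 = 14/4 = 3.5
  x̄ = (6, 3.5),  deviation x̄ - mu_0 = (6, 3.5) - (4, 4) = (2, -0.5).

Step 2 — sample covariance matrix, S[i,j] = (1/(n-1)) · Σ_k (x_{k,i} - mean_i) · (x_{k,j} - mean_j), divisor n-1 = 3:
  S[X,X] = ((2)·(2) + (-1)·(-1) + (1)·(1) + (-2)·(-2)) / 3 = 10/3 = 3.3333
  S[X,Y] = ((2)·(4.5) + (-1)·(-0.5) + (1)·(-1.5) + (-2)·(-2.5)) / 3 = 13/3 = 4.3333
  S[Y,Y] = ((4.5)·(4.5) + (-0.5)·(-0.5) + (-1.5)·(-1.5) + (-2.5)·(-2.5)) / 3 = 29/3 = 9.6667
  S = [[3.3333, 4.3333],
 [4.3333, 9.6667]].

Step 3 — invert S. det(S) = 3.3333·9.6667 - (4.3333)² = 13.4444.
  S^{-1} = (1/det) · [[d, -b], [-b, a]] = [[0.719, -0.3223],
 [-0.3223, 0.2479]].

Step 4 — quadratic form (x̄ - mu_0)^T · S^{-1} · (x̄ - mu_0):
  S^{-1} · (x̄ - mu_0) = (1.5992, -0.7686),
  (x̄ - mu_0)^T · [...] = (2)·(1.5992) + (-0.5)·(-0.7686) = 3.5826.

Step 5 — scale by n: T² = 4 · 3.5826 = 14.3306.

T² ≈ 14.3306


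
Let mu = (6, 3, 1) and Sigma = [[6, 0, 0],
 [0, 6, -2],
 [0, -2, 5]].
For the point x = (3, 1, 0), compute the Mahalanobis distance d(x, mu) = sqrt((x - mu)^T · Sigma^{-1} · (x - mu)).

Step 1 — centre the observation: (x - mu) = (-3, -2, -1).

Step 2 — invert Sigma (cofactor / det for 3×3, or solve directly):
  Sigma^{-1} = [[0.1667, 0, 0],
 [0, 0.1923, 0.0769],
 [0, 0.0769, 0.2308]].

Step 3 — form the quadratic (x - mu)^T · Sigma^{-1} · (x - mu):
  Sigma^{-1} · (x - mu) = (-0.5, -0.4615, -0.3846).
  (x - mu)^T · [Sigma^{-1} · (x - mu)] = (-3)·(-0.5) + (-2)·(-0.4615) + (-1)·(-0.3846) = 2.8077.

Step 4 — take square root: d = √(2.8077) ≈ 1.6756.

d(x, mu) = √(2.8077) ≈ 1.6756


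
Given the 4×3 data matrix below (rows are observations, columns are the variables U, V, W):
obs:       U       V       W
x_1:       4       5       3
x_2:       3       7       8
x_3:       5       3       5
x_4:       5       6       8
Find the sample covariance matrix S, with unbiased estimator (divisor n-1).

Step 1 — column means:
  mean(U) = (4 + 3 + 5 + 5) / 4 = 17/4 = 4.25
  mean(V) = (5 + 7 + 3 + 6) / 4 = 21/4 = 5.25
  mean(W) = (3 + 8 + 5 + 8) / 4 = 24/4 = 6

Step 2 — sample covariance S[i,j] = (1/(n-1)) · Σ_k (x_{k,i} - mean_i) · (x_{k,j} - mean_j), with n-1 = 3.
  S[U,U] = ((-0.25)·(-0.25) + (-1.25)·(-1.25) + (0.75)·(0.75) + (0.75)·(0.75)) / 3 = 2.75/3 = 0.9167
  S[U,V] = ((-0.25)·(-0.25) + (-1.25)·(1.75) + (0.75)·(-2.25) + (0.75)·(0.75)) / 3 = -3.25/3 = -1.0833
  S[U,W] = ((-0.25)·(-3) + (-1.25)·(2) + (0.75)·(-1) + (0.75)·(2)) / 3 = -1/3 = -0.3333
  S[V,V] = ((-0.25)·(-0.25) + (1.75)·(1.75) + (-2.25)·(-2.25) + (0.75)·(0.75)) / 3 = 8.75/3 = 2.9167
  S[V,W] = ((-0.25)·(-3) + (1.75)·(2) + (-2.25)·(-1) + (0.75)·(2)) / 3 = 8/3 = 2.6667
  S[W,W] = ((-3)·(-3) + (2)·(2) + (-1)·(-1) + (2)·(2)) / 3 = 18/3 = 6

S is symmetric (S[j,i] = S[i,j]). Assembling:

S = [[0.9167, -1.0833, -0.3333],
 [-1.0833, 2.9167, 2.6667],
 [-0.3333, 2.6667, 6]]


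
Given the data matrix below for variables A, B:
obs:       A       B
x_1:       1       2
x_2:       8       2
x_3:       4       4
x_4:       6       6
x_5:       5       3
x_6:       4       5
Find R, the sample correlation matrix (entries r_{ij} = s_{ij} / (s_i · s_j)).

Step 1 — column means:
  mean(A) = (1 + 8 + 4 + 6 + 5 + 4) / 6 = 28/6 = 4.6667
  mean(B) = (2 + 2 + 4 + 6 + 3 + 5) / 6 = 22/6 = 3.6667

Step 2 — sample variances and covariances s[i,j] = (1/(n-1)) · Σ_k (x_{k,i} - mean_i) · (x_{k,j} - mean_j), with n-1 = 5:
  s[A,A] = ((-3.6667)·(-3.6667) + (3.3333)·(3.3333) + (-0.6667)·(-0.6667) + (1.3333)·(1.3333) + (0.3333)·(0.3333) + (-0.6667)·(-0.6667)) / 5 = 27.3333/5 = 5.4667
  s[A,B] = ((-3.6667)·(-1.6667) + (3.3333)·(-1.6667) + (-0.6667)·(0.3333) + (1.3333)·(2.3333) + (0.3333)·(-0.6667) + (-0.6667)·(1.3333)) / 5 = 2.3333/5 = 0.4667
  s[B,B] = ((-1.6667)·(-1.6667) + (-1.6667)·(-1.6667) + (0.3333)·(0.3333) + (2.3333)·(2.3333) + (-0.6667)·(-0.6667) + (1.3333)·(1.3333)) / 5 = 13.3333/5 = 2.6667
  Sample standard deviations s_i = √(s[i,i]):
  s(A) = √(5.4667) = 2.3381
  s(B) = √(2.6667) = 1.633

Step 3 — r_{ij} = s_{ij} / (s_i · s_j):
  r[A,A] = 1 (diagonal).
  r[A,B] = 0.4667 / (2.3381 · 1.633) = 0.4667 / 3.8181 = 0.1222
  r[B,B] = 1 (diagonal).

R is symmetric with unit diagonal. Assembling:

R = [[1, 0.1222],
 [0.1222, 1]]


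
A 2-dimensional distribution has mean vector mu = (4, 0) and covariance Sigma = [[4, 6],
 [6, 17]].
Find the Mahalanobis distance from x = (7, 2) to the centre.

Step 1 — centre the observation: (x - mu) = (3, 2).

Step 2 — invert Sigma. det(Sigma) = 4·17 - (6)² = 32.
  Sigma^{-1} = (1/det) · [[d, -b], [-b, a]] = [[0.5312, -0.1875],
 [-0.1875, 0.125]].

Step 3 — form the quadratic (x - mu)^T · Sigma^{-1} · (x - mu):
  Sigma^{-1} · (x - mu) = (1.2188, -0.3125).
  (x - mu)^T · [Sigma^{-1} · (x - mu)] = (3)·(1.2188) + (2)·(-0.3125) = 3.0312.

Step 4 — take square root: d = √(3.0312) ≈ 1.741.

d(x, mu) = √(3.0312) ≈ 1.741


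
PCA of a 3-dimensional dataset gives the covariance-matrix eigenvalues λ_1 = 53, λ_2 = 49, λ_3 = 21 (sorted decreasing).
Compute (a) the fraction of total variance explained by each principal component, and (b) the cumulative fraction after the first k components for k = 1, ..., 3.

Step 1 — total variance = trace(Sigma) = Σ λ_i = 53 + 49 + 21 = 123.

Step 2 — fraction explained by component i = λ_i / Σ λ:
  PC1: 53/123 = 0.4309
  PC2: 49/123 = 0.3984
  PC3: 21/123 = 0.1707

Step 3 — cumulative fraction after k components = (λ_1 + ... + λ_k) / Σ λ:
  k = 1: 53/123 = 0.4309
  k = 2: (53 + 49)/123 = 102/123 = 0.8293
  k = 3: (53 + 49 + 21)/123 = 123/123 = 1

Summary (fraction, with percent):

explained: PC1 0.4309 (43.09%), PC2 0.3984 (39.84%), PC3 0.1707 (17.07%);  cumulative: 0.4309, 0.8293, 1


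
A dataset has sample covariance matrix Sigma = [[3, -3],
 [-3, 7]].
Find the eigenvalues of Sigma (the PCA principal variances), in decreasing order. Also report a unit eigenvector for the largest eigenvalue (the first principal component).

Step 1 — characteristic polynomial of 2×2 Sigma:
  det(Sigma - λI) = λ² - trace · λ + det = 0.
  trace = 3 + 7 = 10, det = 3·7 - (-3)² = 12.
Step 2 — discriminant:
  Δ = trace² - 4·det = 100 - 48 = 52.
Step 3 — eigenvalues:
  λ = (trace ± √Δ)/2 = (10 ± 7.2111)/2,
  λ_1 = 8.6056,  λ_2 = 1.3944.

Step 4 — unit eigenvector for λ_1: solve (Sigma - λ_1 I)v = 0. First row:
  (3 - 8.6056)·v_x + (-3)·v_y = 0, i.e. (-5.6056)·v_x + (-3)·v_y = 0,
  so v ∝ (b, λ_1 - a) = (-3, 5.6056); multiply by -1 so the first entry is positive: u = (3, -5.6056).
  ||u|| = √((3)² + (-5.6056)²) = √(40.4222) ≈ 6.3578,
  v_1 = u/||u|| ≈ (0.4719, -0.8817) (||v_1|| = 1).

λ_1 = 8.6056,  λ_2 = 1.3944;  v_1 ≈ (0.4719, -0.8817)


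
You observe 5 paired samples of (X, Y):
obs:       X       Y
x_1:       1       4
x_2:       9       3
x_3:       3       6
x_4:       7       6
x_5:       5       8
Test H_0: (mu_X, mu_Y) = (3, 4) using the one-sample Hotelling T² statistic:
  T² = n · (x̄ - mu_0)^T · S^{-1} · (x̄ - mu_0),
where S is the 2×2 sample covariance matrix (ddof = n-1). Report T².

Step 1 — sample mean vector:
  mean(X) = (1 + 9 + 3 + 7 + 5) / 5 = 25/5 = 5
  mean(Y) = (4 + 3 + 6 + 6 + 8) / 5 = 27/5 = 5.4
  x̄ = (5, 5.4),  deviation x̄ - mu_0 = (5, 5.4) - (3, 4) = (2, 1.4).

Step 2 — sample covariance matrix, S[i,j] = (1/(n-1)) · Σ_k (x_{k,i} - mean_i) · (x_{k,j} - mean_j), divisor n-1 = 4:
  S[X,X] = ((-4)·(-4) + (4)·(4) + (-2)·(-2) + (2)·(2) + (0)·(0)) / 4 = 40/4 = 10
  S[X,Y] = ((-4)·(-1.4) + (4)·(-2.4) + (-2)·(0.6) + (2)·(0.6) + (0)·(2.6)) / 4 = -4/4 = -1
  S[Y,Y] = ((-1.4)·(-1.4) + (-2.4)·(-2.4) + (0.6)·(0.6) + (0.6)·(0.6) + (2.6)·(2.6)) / 4 = 15.2/4 = 3.8
  S = [[10, -1],
 [-1, 3.8]].

Step 3 — invert S. det(S) = 10·3.8 - (-1)² = 37.
  S^{-1} = (1/det) · [[d, -b], [-b, a]] = [[0.1027, 0.027],
 [0.027, 0.2703]].

Step 4 — quadratic form (x̄ - mu_0)^T · S^{-1} · (x̄ - mu_0):
  S^{-1} · (x̄ - mu_0) = (0.2432, 0.4324),
  (x̄ - mu_0)^T · [...] = (2)·(0.2432) + (1.4)·(0.4324) = 1.0919.

Step 5 — scale by n: T² = 5 · 1.0919 = 5.4595.

T² ≈ 5.4595


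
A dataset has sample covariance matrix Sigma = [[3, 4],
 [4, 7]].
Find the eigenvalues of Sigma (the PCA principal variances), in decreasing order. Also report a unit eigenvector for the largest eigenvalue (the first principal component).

Step 1 — characteristic polynomial of 2×2 Sigma:
  det(Sigma - λI) = λ² - trace · λ + det = 0.
  trace = 3 + 7 = 10, det = 3·7 - (4)² = 5.
Step 2 — discriminant:
  Δ = trace² - 4·det = 100 - 20 = 80.
Step 3 — eigenvalues:
  λ = (trace ± √Δ)/2 = (10 ± 8.9443)/2,
  λ_1 = 9.4721,  λ_2 = 0.5279.

Step 4 — unit eigenvector for λ_1: solve (Sigma - λ_1 I)v = 0. First row:
  (3 - 9.4721)·v_x + (4)·v_y = 0, i.e. (-6.4721)·v_x + (4)·v_y = 0,
  so v ∝ (b, λ_1 - a) = (4, 6.4721) = u.
  ||u|| = √((4)² + (6.4721)²) = √(57.8885) ≈ 7.6085,
  v_1 = u/||u|| ≈ (0.5257, 0.8507) (||v_1|| = 1).

λ_1 = 9.4721,  λ_2 = 0.5279;  v_1 ≈ (0.5257, 0.8507)


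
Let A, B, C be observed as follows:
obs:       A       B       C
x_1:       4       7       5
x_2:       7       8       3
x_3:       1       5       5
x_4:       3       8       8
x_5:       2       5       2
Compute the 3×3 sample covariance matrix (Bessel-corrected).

Step 1 — column means:
  mean(A) = (4 + 7 + 1 + 3 + 2) / 5 = 17/5 = 3.4
  mean(B) = (7 + 8 + 5 + 8 + 5) / 5 = 33/5 = 6.6
  mean(C) = (5 + 3 + 5 + 8 + 2) / 5 = 23/5 = 4.6

Step 2 — sample covariance S[i,j] = (1/(n-1)) · Σ_k (x_{k,i} - mean_i) · (x_{k,j} - mean_j), with n-1 = 4.
  S[A,A] = ((0.6)·(0.6) + (3.6)·(3.6) + (-2.4)·(-2.4) + (-0.4)·(-0.4) + (-1.4)·(-1.4)) / 4 = 21.2/4 = 5.3
  S[A,B] = ((0.6)·(0.4) + (3.6)·(1.4) + (-2.4)·(-1.6) + (-0.4)·(1.4) + (-1.4)·(-1.6)) / 4 = 10.8/4 = 2.7
  S[A,C] = ((0.6)·(0.4) + (3.6)·(-1.6) + (-2.4)·(0.4) + (-0.4)·(3.4) + (-1.4)·(-2.6)) / 4 = -4.2/4 = -1.05
  S[B,B] = ((0.4)·(0.4) + (1.4)·(1.4) + (-1.6)·(-1.6) + (1.4)·(1.4) + (-1.6)·(-1.6)) / 4 = 9.2/4 = 2.3
  S[B,C] = ((0.4)·(0.4) + (1.4)·(-1.6) + (-1.6)·(0.4) + (1.4)·(3.4) + (-1.6)·(-2.6)) / 4 = 6.2/4 = 1.55
  S[C,C] = ((0.4)·(0.4) + (-1.6)·(-1.6) + (0.4)·(0.4) + (3.4)·(3.4) + (-2.6)·(-2.6)) / 4 = 21.2/4 = 5.3

S is symmetric (S[j,i] = S[i,j]). Assembling:

S = [[5.3, 2.7, -1.05],
 [2.7, 2.3, 1.55],
 [-1.05, 1.55, 5.3]]


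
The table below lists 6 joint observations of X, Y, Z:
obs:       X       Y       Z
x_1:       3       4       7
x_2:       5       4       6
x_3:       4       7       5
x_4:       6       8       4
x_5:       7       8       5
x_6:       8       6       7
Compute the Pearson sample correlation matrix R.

Step 1 — column means:
  mean(X) = (3 + 5 + 4 + 6 + 7 + 8) / 6 = 33/6 = 5.5
  mean(Y) = (4 + 4 + 7 + 8 + 8 + 6) / 6 = 37/6 = 6.1667
  mean(Z) = (7 + 6 + 5 + 4 + 5 + 7) / 6 = 34/6 = 5.6667

Step 2 — sample variances and covariances s[i,j] = (1/(n-1)) · Σ_k (x_{k,i} - mean_i) · (x_{k,j} - mean_j), with n-1 = 5:
  s[X,X] = ((-2.5)·(-2.5) + (-0.5)·(-0.5) + (-1.5)·(-1.5) + (0.5)·(0.5) + (1.5)·(1.5) + (2.5)·(2.5)) / 5 = 17.5/5 = 3.5
  s[X,Y] = ((-2.5)·(-2.1667) + (-0.5)·(-2.1667) + (-1.5)·(0.8333) + (0.5)·(1.8333) + (1.5)·(1.8333) + (2.5)·(-0.1667)) / 5 = 8.5/5 = 1.7
  s[X,Z] = ((-2.5)·(1.3333) + (-0.5)·(0.3333) + (-1.5)·(-0.6667) + (0.5)·(-1.6667) + (1.5)·(-0.6667) + (2.5)·(1.3333)) / 5 = -1/5 = -0.2
  s[Y,Y] = ((-2.1667)·(-2.1667) + (-2.1667)·(-2.1667) + (0.8333)·(0.8333) + (1.8333)·(1.8333) + (1.8333)·(1.8333) + (-0.1667)·(-0.1667)) / 5 = 16.8333/5 = 3.3667
  s[Y,Z] = ((-2.1667)·(1.3333) + (-2.1667)·(0.3333) + (0.8333)·(-0.6667) + (1.8333)·(-1.6667) + (1.8333)·(-0.6667) + (-0.1667)·(1.3333)) / 5 = -8.6667/5 = -1.7333
  s[Z,Z] = ((1.3333)·(1.3333) + (0.3333)·(0.3333) + (-0.6667)·(-0.6667) + (-1.6667)·(-1.6667) + (-0.6667)·(-0.6667) + (1.3333)·(1.3333)) / 5 = 7.3333/5 = 1.4667
  Sample standard deviations s_i = √(s[i,i]):
  s(X) = √(3.5) = 1.8708
  s(Y) = √(3.3667) = 1.8348
  s(Z) = √(1.4667) = 1.2111

Step 3 — r_{ij} = s_{ij} / (s_i · s_j):
  r[X,X] = 1 (diagonal).
  r[X,Y] = 1.7 / (1.8708 · 1.8348) = 1.7 / 3.4327 = 0.4952
  r[X,Z] = -0.2 / (1.8708 · 1.2111) = -0.2 / 2.2657 = -0.0883
  r[Y,Y] = 1 (diagonal).
  r[Y,Z] = -1.7333 / (1.8348 · 1.2111) = -1.7333 / 2.2221 = -0.78
  r[Z,Z] = 1 (diagonal).

R is symmetric with unit diagonal. Assembling:

R = [[1, 0.4952, -0.0883],
 [0.4952, 1, -0.78],
 [-0.0883, -0.78, 1]]


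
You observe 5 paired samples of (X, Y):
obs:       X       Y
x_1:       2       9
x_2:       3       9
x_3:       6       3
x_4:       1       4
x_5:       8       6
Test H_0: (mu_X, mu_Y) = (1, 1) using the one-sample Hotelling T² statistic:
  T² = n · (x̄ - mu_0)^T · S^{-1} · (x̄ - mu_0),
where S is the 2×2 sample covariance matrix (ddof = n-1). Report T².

Step 1 — sample mean vector:
  mean(X) = (2 + 3 + 6 + 1 + 8) / 5 = 20/5 = 4
  mean(Y) = (9 + 9 + 3 + 4 + 6) / 5 = 31/5 = 6.2
  x̄ = (4, 6.2),  deviation x̄ - mu_0 = (4, 6.2) - (1, 1) = (3, 5.2).

Step 2 — sample covariance matrix, S[i,j] = (1/(n-1)) · Σ_k (x_{k,i} - mean_i) · (x_{k,j} - mean_j), divisor n-1 = 4:
  S[X,X] = ((-2)·(-2) + (-1)·(-1) + (2)·(2) + (-3)·(-3) + (4)·(4)) / 4 = 34/4 = 8.5
  S[X,Y] = ((-2)·(2.8) + (-1)·(2.8) + (2)·(-3.2) + (-3)·(-2.2) + (4)·(-0.2)) / 4 = -9/4 = -2.25
  S[Y,Y] = ((2.8)·(2.8) + (2.8)·(2.8) + (-3.2)·(-3.2) + (-2.2)·(-2.2) + (-0.2)·(-0.2)) / 4 = 30.8/4 = 7.7
  S = [[8.5, -2.25],
 [-2.25, 7.7]].

Step 3 — invert S. det(S) = 8.5·7.7 - (-2.25)² = 60.3875.
  S^{-1} = (1/det) · [[d, -b], [-b, a]] = [[0.1275, 0.0373],
 [0.0373, 0.1408]].

Step 4 — quadratic form (x̄ - mu_0)^T · S^{-1} · (x̄ - mu_0):
  S^{-1} · (x̄ - mu_0) = (0.5763, 0.8437),
  (x̄ - mu_0)^T · [...] = (3)·(0.5763) + (5.2)·(0.8437) = 6.1162.

Step 5 — scale by n: T² = 5 · 6.1162 = 30.5808.

T² ≈ 30.5808


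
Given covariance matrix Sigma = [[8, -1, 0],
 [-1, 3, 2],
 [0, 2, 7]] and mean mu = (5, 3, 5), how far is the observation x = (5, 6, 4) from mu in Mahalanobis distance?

Step 1 — centre the observation: (x - mu) = (0, 3, -1).

Step 2 — invert Sigma (cofactor / det for 3×3, or solve directly):
  Sigma^{-1} = [[0.1318, 0.0543, -0.0155],
 [0.0543, 0.4341, -0.124],
 [-0.0155, -0.124, 0.1783]].

Step 3 — form the quadratic (x - mu)^T · Sigma^{-1} · (x - mu):
  Sigma^{-1} · (x - mu) = (0.1783, 1.4264, -0.5504).
  (x - mu)^T · [Sigma^{-1} · (x - mu)] = (0)·(0.1783) + (3)·(1.4264) + (-1)·(-0.5504) = 4.8295.

Step 4 — take square root: d = √(4.8295) ≈ 2.1976.

d(x, mu) = √(4.8295) ≈ 2.1976


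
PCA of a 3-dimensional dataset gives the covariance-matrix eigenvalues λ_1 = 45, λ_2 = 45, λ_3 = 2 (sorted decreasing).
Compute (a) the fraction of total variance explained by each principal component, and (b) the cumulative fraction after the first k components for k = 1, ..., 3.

Step 1 — total variance = trace(Sigma) = Σ λ_i = 45 + 45 + 2 = 92.

Step 2 — fraction explained by component i = λ_i / Σ λ:
  PC1: 45/92 = 0.4891
  PC2: 45/92 = 0.4891
  PC3: 2/92 = 0.0217

Step 3 — cumulative fraction after k components = (λ_1 + ... + λ_k) / Σ λ:
  k = 1: 45/92 = 0.4891
  k = 2: (45 + 45)/92 = 90/92 = 0.9783
  k = 3: (45 + 45 + 2)/92 = 92/92 = 1

Summary (fraction, with percent):

explained: PC1 0.4891 (48.91%), PC2 0.4891 (48.91%), PC3 0.0217 (2.17%);  cumulative: 0.4891, 0.9783, 1


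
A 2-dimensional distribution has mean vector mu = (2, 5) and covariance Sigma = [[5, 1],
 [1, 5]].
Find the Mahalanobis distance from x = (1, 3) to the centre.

Step 1 — centre the observation: (x - mu) = (-1, -2).

Step 2 — invert Sigma. det(Sigma) = 5·5 - (1)² = 24.
  Sigma^{-1} = (1/det) · [[d, -b], [-b, a]] = [[0.2083, -0.0417],
 [-0.0417, 0.2083]].

Step 3 — form the quadratic (x - mu)^T · Sigma^{-1} · (x - mu):
  Sigma^{-1} · (x - mu) = (-0.125, -0.375).
  (x - mu)^T · [Sigma^{-1} · (x - mu)] = (-1)·(-0.125) + (-2)·(-0.375) = 0.875.

Step 4 — take square root: d = √(0.875) ≈ 0.9354.

d(x, mu) = √(0.875) ≈ 0.9354


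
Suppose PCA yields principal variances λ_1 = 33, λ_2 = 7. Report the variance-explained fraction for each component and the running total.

Step 1 — total variance = trace(Sigma) = Σ λ_i = 33 + 7 = 40.

Step 2 — fraction explained by component i = λ_i / Σ λ:
  PC1: 33/40 = 0.825
  PC2: 7/40 = 0.175

Step 3 — cumulative fraction after k components = (λ_1 + ... + λ_k) / Σ λ:
  k = 1: 33/40 = 0.825
  k = 2: (33 + 7)/40 = 40/40 = 1

Summary (fraction, with percent):

explained: PC1 0.825 (82.5%), PC2 0.175 (17.5%);  cumulative: 0.825, 1


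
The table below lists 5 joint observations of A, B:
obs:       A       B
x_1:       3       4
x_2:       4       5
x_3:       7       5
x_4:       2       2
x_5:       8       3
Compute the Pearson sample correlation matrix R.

Step 1 — column means:
  mean(A) = (3 + 4 + 7 + 2 + 8) / 5 = 24/5 = 4.8
  mean(B) = (4 + 5 + 5 + 2 + 3) / 5 = 19/5 = 3.8

Step 2 — sample variances and covariances s[i,j] = (1/(n-1)) · Σ_k (x_{k,i} - mean_i) · (x_{k,j} - mean_j), with n-1 = 4:
  s[A,A] = ((-1.8)·(-1.8) + (-0.8)·(-0.8) + (2.2)·(2.2) + (-2.8)·(-2.8) + (3.2)·(3.2)) / 4 = 26.8/4 = 6.7
  s[A,B] = ((-1.8)·(0.2) + (-0.8)·(1.2) + (2.2)·(1.2) + (-2.8)·(-1.8) + (3.2)·(-0.8)) / 4 = 3.8/4 = 0.95
  s[B,B] = ((0.2)·(0.2) + (1.2)·(1.2) + (1.2)·(1.2) + (-1.8)·(-1.8) + (-0.8)·(-0.8)) / 4 = 6.8/4 = 1.7
  Sample standard deviations s_i = √(s[i,i]):
  s(A) = √(6.7) = 2.5884
  s(B) = √(1.7) = 1.3038

Step 3 — r_{ij} = s_{ij} / (s_i · s_j):
  r[A,A] = 1 (diagonal).
  r[A,B] = 0.95 / (2.5884 · 1.3038) = 0.95 / 3.3749 = 0.2815
  r[B,B] = 1 (diagonal).

R is symmetric with unit diagonal. Assembling:

R = [[1, 0.2815],
 [0.2815, 1]]


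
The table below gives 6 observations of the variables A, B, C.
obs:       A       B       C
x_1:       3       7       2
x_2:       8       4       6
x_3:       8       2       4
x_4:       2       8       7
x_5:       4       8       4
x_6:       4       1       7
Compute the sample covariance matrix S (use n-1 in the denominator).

Step 1 — column means:
  mean(A) = (3 + 8 + 8 + 2 + 4 + 4) / 6 = 29/6 = 4.8333
  mean(B) = (7 + 4 + 2 + 8 + 8 + 1) / 6 = 30/6 = 5
  mean(C) = (2 + 6 + 4 + 7 + 4 + 7) / 6 = 30/6 = 5

Step 2 — sample covariance S[i,j] = (1/(n-1)) · Σ_k (x_{k,i} - mean_i) · (x_{k,j} - mean_j), with n-1 = 5.
  S[A,A] = ((-1.8333)·(-1.8333) + (3.1667)·(3.1667) + (3.1667)·(3.1667) + (-2.8333)·(-2.8333) + (-0.8333)·(-0.8333) + (-0.8333)·(-0.8333)) / 5 = 32.8333/5 = 6.5667
  S[A,B] = ((-1.8333)·(2) + (3.1667)·(-1) + (3.1667)·(-3) + (-2.8333)·(3) + (-0.8333)·(3) + (-0.8333)·(-4)) / 5 = -24/5 = -4.8
  S[A,C] = ((-1.8333)·(-3) + (3.1667)·(1) + (3.1667)·(-1) + (-2.8333)·(2) + (-0.8333)·(-1) + (-0.8333)·(2)) / 5 = -1/5 = -0.2
  S[B,B] = ((2)·(2) + (-1)·(-1) + (-3)·(-3) + (3)·(3) + (3)·(3) + (-4)·(-4)) / 5 = 48/5 = 9.6
  S[B,C] = ((2)·(-3) + (-1)·(1) + (-3)·(-1) + (3)·(2) + (3)·(-1) + (-4)·(2)) / 5 = -9/5 = -1.8
  S[C,C] = ((-3)·(-3) + (1)·(1) + (-1)·(-1) + (2)·(2) + (-1)·(-1) + (2)·(2)) / 5 = 20/5 = 4

S is symmetric (S[j,i] = S[i,j]). Assembling:

S = [[6.5667, -4.8, -0.2],
 [-4.8, 9.6, -1.8],
 [-0.2, -1.8, 4]]


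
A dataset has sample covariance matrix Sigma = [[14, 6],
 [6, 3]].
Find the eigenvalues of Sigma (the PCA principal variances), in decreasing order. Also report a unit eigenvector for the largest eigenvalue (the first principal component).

Step 1 — characteristic polynomial of 2×2 Sigma:
  det(Sigma - λI) = λ² - trace · λ + det = 0.
  trace = 14 + 3 = 17, det = 14·3 - (6)² = 6.
Step 2 — discriminant:
  Δ = trace² - 4·det = 289 - 24 = 265.
Step 3 — eigenvalues:
  λ = (trace ± √Δ)/2 = (17 ± 16.2788)/2,
  λ_1 = 16.6394,  λ_2 = 0.3606.

Step 4 — unit eigenvector for λ_1: solve (Sigma - λ_1 I)v = 0. First row:
  (14 - 16.6394)·v_x + (6)·v_y = 0, i.e. (-2.6394)·v_x + (6)·v_y = 0,
  so v ∝ (b, λ_1 - a) = (6, 2.6394) = u.
  ||u|| = √((6)² + (2.6394)²) = √(42.9665) ≈ 6.5549,
  v_1 = u/||u|| ≈ (0.9153, 0.4027) (||v_1|| = 1).

λ_1 = 16.6394,  λ_2 = 0.3606;  v_1 ≈ (0.9153, 0.4027)


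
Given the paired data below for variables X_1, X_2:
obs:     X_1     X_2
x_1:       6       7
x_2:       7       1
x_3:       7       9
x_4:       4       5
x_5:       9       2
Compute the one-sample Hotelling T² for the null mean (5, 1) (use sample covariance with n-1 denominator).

Step 1 — sample mean vector:
  mean(X_1) = (6 + 7 + 7 + 4 + 9) / 5 = 33/5 = 6.6
  mean(X_2) = (7 + 1 + 9 + 5 + 2) / 5 = 24/5 = 4.8
  x̄ = (6.6, 4.8),  deviation x̄ - mu_0 = (6.6, 4.8) - (5, 1) = (1.6, 3.8).

Step 2 — sample covariance matrix, S[i,j] = (1/(n-1)) · Σ_k (x_{k,i} - mean_i) · (x_{k,j} - mean_j), divisor n-1 = 4:
  S[X_1,X_1] = ((-0.6)·(-0.6) + (0.4)·(0.4) + (0.4)·(0.4) + (-2.6)·(-2.6) + (2.4)·(2.4)) / 4 = 13.2/4 = 3.3
  S[X_1,X_2] = ((-0.6)·(2.2) + (0.4)·(-3.8) + (0.4)·(4.2) + (-2.6)·(0.2) + (2.4)·(-2.8)) / 4 = -8.4/4 = -2.1
  S[X_2,X_2] = ((2.2)·(2.2) + (-3.8)·(-3.8) + (4.2)·(4.2) + (0.2)·(0.2) + (-2.8)·(-2.8)) / 4 = 44.8/4 = 11.2
  S = [[3.3, -2.1],
 [-2.1, 11.2]].

Step 3 — invert S. det(S) = 3.3·11.2 - (-2.1)² = 32.55.
  S^{-1} = (1/det) · [[d, -b], [-b, a]] = [[0.3441, 0.0645],
 [0.0645, 0.1014]].

Step 4 — quadratic form (x̄ - mu_0)^T · S^{-1} · (x̄ - mu_0):
  S^{-1} · (x̄ - mu_0) = (0.7957, 0.4885),
  (x̄ - mu_0)^T · [...] = (1.6)·(0.7957) + (3.8)·(0.4885) = 3.1293.

Step 5 — scale by n: T² = 5 · 3.1293 = 15.6467.

T² ≈ 15.6467


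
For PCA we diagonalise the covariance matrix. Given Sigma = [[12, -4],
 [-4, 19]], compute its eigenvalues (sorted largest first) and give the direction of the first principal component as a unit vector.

Step 1 — characteristic polynomial of 2×2 Sigma:
  det(Sigma - λI) = λ² - trace · λ + det = 0.
  trace = 12 + 19 = 31, det = 12·19 - (-4)² = 212.
Step 2 — discriminant:
  Δ = trace² - 4·det = 961 - 848 = 113.
Step 3 — eigenvalues:
  λ = (trace ± √Δ)/2 = (31 ± 10.6301)/2,
  λ_1 = 20.8151,  λ_2 = 10.1849.

Step 4 — unit eigenvector for λ_1: solve (Sigma - λ_1 I)v = 0. First row:
  (12 - 20.8151)·v_x + (-4)·v_y = 0, i.e. (-8.8151)·v_x + (-4)·v_y = 0,
  so v ∝ (b, λ_1 - a) = (-4, 8.8151); multiply by -1 so the first entry is positive: u = (4, -8.8151).
  ||u|| = √((4)² + (-8.8151)²) = √(93.7055) ≈ 9.6802,
  v_1 = u/||u|| ≈ (0.4132, -0.9106) (||v_1|| = 1).

λ_1 = 20.8151,  λ_2 = 10.1849;  v_1 ≈ (0.4132, -0.9106)
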